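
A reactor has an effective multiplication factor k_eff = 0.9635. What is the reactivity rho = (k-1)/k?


rho = (k_eff - 1) / k_eff
rho = (0.9635 - 1) / 0.9635
rho = -0.037883

-0.037883


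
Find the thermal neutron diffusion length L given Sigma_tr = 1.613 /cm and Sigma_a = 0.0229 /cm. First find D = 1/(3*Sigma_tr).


D = 1 / (3 * Sigma_tr) = 1 / (3 * 1.613) = 0.2066543 cm
L = sqrt(D / Sigma_a)
L = sqrt(0.2066543 / 0.0229)
L = 3.0040 cm

3.0040


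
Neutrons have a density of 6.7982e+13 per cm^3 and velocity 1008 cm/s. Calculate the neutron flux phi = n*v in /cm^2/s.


phi = n * v
phi = 6.7982e+13 * 1008
phi = 6.8526e+16 /cm^2/s

6.8526e+16


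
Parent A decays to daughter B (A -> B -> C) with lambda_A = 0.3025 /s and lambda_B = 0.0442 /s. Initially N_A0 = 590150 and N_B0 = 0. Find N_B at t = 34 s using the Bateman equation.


N_B(t) = lambda_A * N_A0 / (lambda_B - lambda_A) * [exp(-lambda_A*t) - exp(-lambda_B*t)]
exp(-0.3025*34) = 3.414139e-05; exp(-0.0442*34) = 0.2225063
N_B = 0.3025 * 590150 / (0.0442 - 0.3025) * (3.414139e-05 - 0.2225063)
N_B = 153758

153758


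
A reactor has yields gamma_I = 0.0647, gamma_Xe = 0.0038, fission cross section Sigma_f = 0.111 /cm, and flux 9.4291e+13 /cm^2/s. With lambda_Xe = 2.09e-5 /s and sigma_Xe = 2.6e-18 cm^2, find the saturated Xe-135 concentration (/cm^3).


Xe_eq = (gamma_I + gamma_Xe) * Sigma_f * phi / (lambda_Xe + sigma_Xe * phi)
Numerator = (0.0647 + 0.0038) * 0.111 * 9.4291e+13 = 7.169416e+11
Denominator = 2.09e-5 + 2.6e-18 * 9.4291e+13 = 2.660566e-04
Xe_eq = 7.169416e+11 / 2.660566e-04 = 2.6947e+15 /cm^3

2.6947e+15


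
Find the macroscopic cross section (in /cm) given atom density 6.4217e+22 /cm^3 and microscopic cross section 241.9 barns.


Sigma = N * sigma_barns * 1e-24
Sigma = 6.4217e+22 * 241.9 * 1e-24
Sigma = 15.534 /cm

15.534


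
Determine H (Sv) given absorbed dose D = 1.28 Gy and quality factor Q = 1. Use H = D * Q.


H = D * Q
H = 1.28 * 1
H = 1.2800 Sv

1.2800


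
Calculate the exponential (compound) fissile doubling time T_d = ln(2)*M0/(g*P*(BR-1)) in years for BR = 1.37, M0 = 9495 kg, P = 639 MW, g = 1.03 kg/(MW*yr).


Breeding gain G = BR - 1 = 1.37 - 1 = 0.37
Fissile production rate = g * P * G = 1.03 * 639 * 0.37 = 243.5229 kg/yr
T_d = ln(2) * M0 / (g * P * G)
T_d = ln(2) * 9495 / 243.5229 = 27.026 yr

27.026


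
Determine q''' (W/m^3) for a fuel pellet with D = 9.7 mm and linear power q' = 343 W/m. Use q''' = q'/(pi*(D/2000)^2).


r = D / 2 / 1000 = 9.7 / 2 / 1000 = 0.00485 m
q''' = q' / (pi * r^2)
q''' = 343 / (pi * 0.00485^2)
q''' = 4.6415e+06 W/m^3

4.6415e+06


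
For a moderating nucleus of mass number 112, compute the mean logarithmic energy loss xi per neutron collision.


xi = 1 + (A-1)^2/(2A) * ln((A-1)/(A+1))
xi = 1 + (112-1)^2/(2*112) * ln((112-1)/(112 +1))
xi = 0.017751

0.017751


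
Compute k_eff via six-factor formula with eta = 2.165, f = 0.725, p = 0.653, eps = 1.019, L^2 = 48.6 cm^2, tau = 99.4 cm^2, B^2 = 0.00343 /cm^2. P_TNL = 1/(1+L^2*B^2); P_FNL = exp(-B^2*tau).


k_inf = eta*f*p*eps = 2.165*0.725*0.653*1.019 = 1.044439
P_TNL = 1/(1 + L^2*B^2) = 1/(1 + 48.6*0.00343) = 0.8571198
P_FNL = exp(-B^2*tau) = exp(-0.00343*99.4) = 0.7111002
k_eff = k_inf * P_TNL * P_FNL = 1.044439 * 0.8571198 * 0.7111002
k_eff = 0.63658

0.63658


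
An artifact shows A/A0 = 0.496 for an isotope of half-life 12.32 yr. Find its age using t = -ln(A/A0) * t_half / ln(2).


lambda = ln(2) / t_half = ln(2) / 12.32 = 0.05626195 /yr
t = -ln(A/A0) / lambda
t = -ln(0.496) / 0.05626195
t = 12.463 yr

12.463


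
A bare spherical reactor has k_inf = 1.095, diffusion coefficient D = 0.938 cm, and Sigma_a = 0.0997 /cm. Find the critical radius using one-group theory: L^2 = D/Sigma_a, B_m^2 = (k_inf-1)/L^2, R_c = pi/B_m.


L^2 = D / Sigma_a = 0.938 / 0.0997 = 9.408225 cm^2
B_m^2 = (k_inf - 1) / L^2 = (1.095 - 1) / 9.408225 = 0.01009755 /cm^2
For a bare sphere: B_g = pi/R, so R_c = pi / sqrt(B_m^2)
R_c = pi / sqrt(0.01009755) = 31.264 cm

31.264


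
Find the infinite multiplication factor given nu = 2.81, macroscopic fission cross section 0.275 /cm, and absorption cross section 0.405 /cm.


k_inf = nu * Sigma_f / Sigma_a
k_inf = 2.81 * 0.275 / 0.405
k_inf = 1.9080

1.9080


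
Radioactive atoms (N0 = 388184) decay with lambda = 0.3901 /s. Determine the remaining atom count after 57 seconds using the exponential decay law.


N = N0 * exp(-lambda * t)
N = 388184 * exp(-0.3901 * 57)
N = 8.5545e-05

8.5545e-05


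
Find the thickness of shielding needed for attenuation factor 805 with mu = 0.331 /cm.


x = ln(factor) / mu
x = ln(805) / 0.331
x = 20.214 cm

20.214


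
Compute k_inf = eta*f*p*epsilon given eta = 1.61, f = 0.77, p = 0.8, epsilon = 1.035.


k_inf = eta * f * p * epsilon
k_inf = 1.61 * 0.77 * 0.8 * 1.035
k_inf = 1.0265

1.0265


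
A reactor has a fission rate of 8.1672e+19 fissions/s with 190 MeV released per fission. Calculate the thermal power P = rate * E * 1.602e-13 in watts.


P = fission_rate * E_MeV * 1.602e-13
P = 8.1672e+19 * 190 * 1.602e-13
P = 2.4859e+09 W

2.4859e+09


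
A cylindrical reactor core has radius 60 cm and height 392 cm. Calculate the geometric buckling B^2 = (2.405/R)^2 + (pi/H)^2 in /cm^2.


B^2 = (2.405/R)^2 + (pi/H)^2
B^2 = (2.405/60)^2 + (pi/392)^2
B^2 = 0.0016709 /cm^2

0.0016709


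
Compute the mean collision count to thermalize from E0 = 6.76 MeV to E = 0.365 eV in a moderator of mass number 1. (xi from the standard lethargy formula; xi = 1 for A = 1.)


xi = 1 + (A-1)^2/(2A)*ln((A-1)/(A+1)) = 1 (for A = 1)
n = ln(E0/E) / xi
n = ln(6.76e6 / 0.365) / 1
n = ln(1.852055e+07) / 1 = 16.734

16.734


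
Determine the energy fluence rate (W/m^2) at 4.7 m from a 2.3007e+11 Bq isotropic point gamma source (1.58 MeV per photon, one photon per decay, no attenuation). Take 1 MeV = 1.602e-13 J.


psi = A * E * 1.602e-13 / (4*pi*r^2)
psi = 2.3007e+11 * 1.58 * 1.602e-13 / (4*pi*4.7^2)
psi = 2.0978e-04 W/m^2

2.0978e-04


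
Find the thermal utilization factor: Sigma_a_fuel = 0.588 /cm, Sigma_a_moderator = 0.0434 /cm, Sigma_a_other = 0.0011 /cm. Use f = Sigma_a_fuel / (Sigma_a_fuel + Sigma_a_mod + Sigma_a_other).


f = Sigma_a_fuel / (Sigma_a_fuel + Sigma_a_mod + Sigma_a_other)
f = 0.588 / (0.588 + 0.0434 + 0.0011)
f = 0.92964

0.92964


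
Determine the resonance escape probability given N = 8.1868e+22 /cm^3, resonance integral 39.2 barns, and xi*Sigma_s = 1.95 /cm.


p = exp(-N * I * 1e-24 / (xi*Sigma_s))
p = exp(-8.1868e+22 * 39.2 * 1e-24 / 1.95)
p = 0.19287

0.19287


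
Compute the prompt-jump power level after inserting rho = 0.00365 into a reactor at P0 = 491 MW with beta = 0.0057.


P1/P0 = beta / (beta - rho)
P1/P0 = 0.0057 / (0.0057 - 0.00365) = 2.780488
P1 = 491 * 2.780488 = 1365.2 MW

1365.2


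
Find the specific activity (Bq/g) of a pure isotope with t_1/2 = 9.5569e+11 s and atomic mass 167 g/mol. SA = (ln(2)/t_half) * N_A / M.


lambda = ln(2) / t_half = ln(2) / 9.5569e+11 = 7.252845e-13 /s
SA = lambda * N_A / M
SA = 7.252845e-13 * 6.022e23 / 167
SA = 2.6154e+09 Bq/g

2.6154e+09


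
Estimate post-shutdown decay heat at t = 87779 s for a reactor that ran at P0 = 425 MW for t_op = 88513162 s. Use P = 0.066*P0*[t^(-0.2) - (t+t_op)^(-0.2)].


P/P0 = 0.066 * [t^(-0.2) - (t + t_op)^(-0.2)]
P/P0 = 0.066 * [87779^(-0.2) - (87779 + 88513162)^(-0.2)]
P/P0 = 0.066 * [0.1026412 - 0.02573430] = 0.005075855
P = 425 * 0.005075855 = 2.1572 MW

2.1572


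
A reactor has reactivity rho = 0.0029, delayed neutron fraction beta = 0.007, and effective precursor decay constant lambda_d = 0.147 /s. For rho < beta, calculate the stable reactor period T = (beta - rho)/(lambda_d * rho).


T = (beta - rho) / (lambda_d * rho)
T = (0.007 - 0.0029) / (0.147 * 0.0029)
T = 9.6176 s

9.6176


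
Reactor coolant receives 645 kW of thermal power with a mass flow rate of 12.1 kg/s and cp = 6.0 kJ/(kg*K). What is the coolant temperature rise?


dT = Q / (m_dot * cp)
dT = 645 / (12.1 * 6.0)
dT = 8.8843 C

8.8843


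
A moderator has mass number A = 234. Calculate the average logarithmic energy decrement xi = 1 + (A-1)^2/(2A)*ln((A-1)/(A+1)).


xi = 1 + (A-1)^2/(2A) * ln((A-1)/(A+1))
xi = 1 + (234-1)^2/(2*234) * ln((234-1)/(234 +1))
xi = 0.0085227

0.0085227


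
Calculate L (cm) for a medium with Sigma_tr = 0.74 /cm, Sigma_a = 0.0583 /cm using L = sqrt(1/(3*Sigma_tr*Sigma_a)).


D = 1 / (3 * Sigma_tr) = 1 / (3 * 0.74) = 0.4504505 cm
L = sqrt(D / Sigma_a)
L = sqrt(0.4504505 / 0.0583)
L = 2.7796 cm

2.7796


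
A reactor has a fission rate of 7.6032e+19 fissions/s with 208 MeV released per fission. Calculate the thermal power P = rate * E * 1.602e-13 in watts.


P = fission_rate * E_MeV * 1.602e-13
P = 7.6032e+19 * 208 * 1.602e-13
P = 2.5335e+09 W

2.5335e+09


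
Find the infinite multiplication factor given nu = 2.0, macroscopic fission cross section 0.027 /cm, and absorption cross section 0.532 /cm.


k_inf = nu * Sigma_f / Sigma_a
k_inf = 2.0 * 0.027 / 0.532
k_inf = 0.10150

0.10150


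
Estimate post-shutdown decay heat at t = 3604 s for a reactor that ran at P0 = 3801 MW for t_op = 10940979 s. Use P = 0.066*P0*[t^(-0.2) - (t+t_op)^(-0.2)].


P/P0 = 0.066 * [t^(-0.2) - (t + t_op)^(-0.2)]
P/P0 = 0.066 * [3604^(-0.2) - (3604 + 10940979)^(-0.2)]
P/P0 = 0.066 * [0.1943762 - 0.03909851] = 0.01024833
P = 3801 * 0.01024833 = 38.954 MW

38.954


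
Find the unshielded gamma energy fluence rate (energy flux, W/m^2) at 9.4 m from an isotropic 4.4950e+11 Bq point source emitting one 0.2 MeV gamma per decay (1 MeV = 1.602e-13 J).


psi = A * E * 1.602e-13 / (4*pi*r^2)
psi = 4.4950e+11 * 0.2 * 1.602e-13 / (4*pi*9.4^2)
psi = 1.2970e-05 W/m^2

1.2970e-05


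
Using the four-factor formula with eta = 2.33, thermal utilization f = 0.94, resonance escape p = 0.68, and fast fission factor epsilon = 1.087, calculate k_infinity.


k_inf = eta * f * p * epsilon
k_inf = 2.33 * 0.94 * 0.68 * 1.087
k_inf = 1.6189

1.6189


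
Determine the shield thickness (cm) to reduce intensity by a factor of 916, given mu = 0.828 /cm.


x = ln(factor) / mu
x = ln(916) / 0.828
x = 8.2367 cm

8.2367


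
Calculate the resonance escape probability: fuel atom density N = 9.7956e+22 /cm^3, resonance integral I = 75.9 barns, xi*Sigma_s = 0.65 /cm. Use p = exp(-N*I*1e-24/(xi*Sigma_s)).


p = exp(-N * I * 1e-24 / (xi*Sigma_s))
p = exp(-9.7956e+22 * 75.9 * 1e-24 / 0.65)
p = 1.0775e-05

1.0775e-05


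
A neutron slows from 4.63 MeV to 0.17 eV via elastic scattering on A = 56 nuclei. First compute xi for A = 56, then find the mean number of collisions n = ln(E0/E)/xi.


xi = 1 + (A-1)^2/(2A)*ln((A-1)/(A+1)) = 0.03529286 (for A = 56)
n = ln(E0/E) / xi
n = ln(4.63e6 / 0.17) / 0.03529286
n = ln(2.723529e+07) / 0.03529286 = 485.08

485.08


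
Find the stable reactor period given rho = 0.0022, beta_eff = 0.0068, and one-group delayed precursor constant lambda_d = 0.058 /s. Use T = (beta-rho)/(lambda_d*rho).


T = (beta - rho) / (lambda_d * rho)
T = (0.0068 - 0.0022) / (0.058 * 0.0022)
T = 36.050 s

36.050


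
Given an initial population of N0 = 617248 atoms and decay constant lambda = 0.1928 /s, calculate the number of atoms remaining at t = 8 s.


N = N0 * exp(-lambda * t)
N = 617248 * exp(-0.1928 * 8)
N = 132009

132009


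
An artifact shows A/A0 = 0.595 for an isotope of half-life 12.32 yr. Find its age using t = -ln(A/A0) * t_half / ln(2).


lambda = ln(2) / t_half = ln(2) / 12.32 = 0.05626195 /yr
t = -ln(A/A0) / lambda
t = -ln(0.595) / 0.05626195
t = 9.2282 yr

9.2282


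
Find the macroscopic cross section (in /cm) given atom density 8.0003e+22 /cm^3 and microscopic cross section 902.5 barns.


Sigma = N * sigma_barns * 1e-24
Sigma = 8.0003e+22 * 902.5 * 1e-24
Sigma = 72.203 /cm

72.203


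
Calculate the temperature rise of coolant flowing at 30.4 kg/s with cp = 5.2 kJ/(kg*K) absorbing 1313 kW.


dT = Q / (m_dot * cp)
dT = 1313 / (30.4 * 5.2)
dT = 8.3059 C

8.3059


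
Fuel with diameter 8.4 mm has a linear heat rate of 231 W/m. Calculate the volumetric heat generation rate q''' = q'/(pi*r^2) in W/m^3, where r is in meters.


r = D / 2 / 1000 = 8.4 / 2 / 1000 = 0.0042 m
q''' = q' / (pi * r^2)
q''' = 231 / (pi * 0.0042^2)
q''' = 4.1683e+06 W/m^3

4.1683e+06


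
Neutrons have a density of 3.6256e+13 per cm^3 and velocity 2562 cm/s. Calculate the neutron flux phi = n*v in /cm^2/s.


phi = n * v
phi = 3.6256e+13 * 2562
phi = 9.2888e+16 /cm^2/s

9.2888e+16


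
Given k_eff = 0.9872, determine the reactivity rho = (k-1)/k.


rho = (k_eff - 1) / k_eff
rho = (0.9872 - 1) / 0.9872
rho = -0.012966

-0.012966


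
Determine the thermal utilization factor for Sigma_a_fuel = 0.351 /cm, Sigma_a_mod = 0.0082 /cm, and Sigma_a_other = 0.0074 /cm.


f = Sigma_a_fuel / (Sigma_a_fuel + Sigma_a_mod + Sigma_a_other)
f = 0.351 / (0.351 + 0.0082 + 0.0074)
f = 0.95745

0.95745


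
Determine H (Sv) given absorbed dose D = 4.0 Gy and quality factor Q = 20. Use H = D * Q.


H = D * Q
H = 4.0 * 20
H = 80.000 Sv

80.000


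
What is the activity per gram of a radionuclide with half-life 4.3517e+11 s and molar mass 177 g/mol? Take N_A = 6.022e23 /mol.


lambda = ln(2) / t_half = ln(2) / 4.3517e+11 = 1.592819e-12 /s
SA = lambda * N_A / M
SA = 1.592819e-12 * 6.022e23 / 177
SA = 5.4192e+09 Bq/g

5.4192e+09


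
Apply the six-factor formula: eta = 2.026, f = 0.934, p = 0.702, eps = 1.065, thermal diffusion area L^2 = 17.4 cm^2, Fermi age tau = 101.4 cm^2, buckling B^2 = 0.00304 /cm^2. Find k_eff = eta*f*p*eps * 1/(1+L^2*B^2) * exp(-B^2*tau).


k_inf = eta*f*p*eps = 2.026*0.934*0.702*1.065 = 1.414728
P_TNL = 1/(1 + L^2*B^2) = 1/(1 + 17.4*0.00304) = 0.9497614
P_FNL = exp(-B^2*tau) = exp(-0.00304*101.4) = 0.7347272
k_eff = k_inf * P_TNL * P_FNL = 1.414728 * 0.9497614 * 0.7347272
k_eff = 0.98722

0.98722


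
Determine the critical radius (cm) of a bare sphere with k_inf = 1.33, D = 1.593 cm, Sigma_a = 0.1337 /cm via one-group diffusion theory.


L^2 = D / Sigma_a = 1.593 / 0.1337 = 11.91473 cm^2
B_m^2 = (k_inf - 1) / L^2 = (1.33 - 1) / 11.91473 = 0.02769681 /cm^2
For a bare sphere: B_g = pi/R, so R_c = pi / sqrt(B_m^2)
R_c = pi / sqrt(0.02769681) = 18.877 cm

18.877


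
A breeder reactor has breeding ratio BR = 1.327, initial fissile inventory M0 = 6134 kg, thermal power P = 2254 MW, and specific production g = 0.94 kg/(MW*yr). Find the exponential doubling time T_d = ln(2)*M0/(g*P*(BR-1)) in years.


Breeding gain G = BR - 1 = 1.327 - 1 = 0.327
Fissile production rate = g * P * G = 0.94 * 2254 * 0.327 = 692.83452 kg/yr
T_d = ln(2) * M0 / (g * P * G)
T_d = ln(2) * 6134 / 692.83452 = 6.1368 yr

6.1368


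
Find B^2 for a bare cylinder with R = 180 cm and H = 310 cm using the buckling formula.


B^2 = (2.405/R)^2 + (pi/H)^2
B^2 = (2.405/180)^2 + (pi/310)^2
B^2 = 2.8122e-04 /cm^2

2.8122e-04


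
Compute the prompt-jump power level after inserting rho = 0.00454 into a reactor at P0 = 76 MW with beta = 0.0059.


P1/P0 = beta / (beta - rho)
P1/P0 = 0.0059 / (0.0059 - 0.00454) = 4.338235
P1 = 76 * 4.338235 = 329.71 MW

329.71


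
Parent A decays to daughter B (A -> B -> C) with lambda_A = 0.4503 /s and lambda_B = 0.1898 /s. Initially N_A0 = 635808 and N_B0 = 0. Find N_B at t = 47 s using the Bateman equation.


N_B(t) = lambda_A * N_A0 / (lambda_B - lambda_A) * [exp(-lambda_A*t) - exp(-lambda_B*t)]
exp(-0.4503*47) = 6.434994e-10; exp(-0.1898*47) = 1.336081e-04
N_B = 0.4503 * 635808 / (0.1898 - 0.4503) * (6.434994e-10 - 1.336081e-04)
N_B = 146.84

146.84


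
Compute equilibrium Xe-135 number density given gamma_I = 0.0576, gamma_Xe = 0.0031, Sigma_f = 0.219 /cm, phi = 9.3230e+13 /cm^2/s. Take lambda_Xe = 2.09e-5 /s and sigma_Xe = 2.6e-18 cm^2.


Xe_eq = (gamma_I + gamma_Xe) * Sigma_f * phi / (lambda_Xe + sigma_Xe * phi)
Numerator = (0.0576 + 0.0031) * 0.219 * 9.3230e+13 = 1.239334e+12
Denominator = 2.09e-5 + 2.6e-18 * 9.3230e+13 = 2.632980e-04
Xe_eq = 1.239334e+12 / 2.632980e-04 = 4.7070e+15 /cm^3

4.7070e+15


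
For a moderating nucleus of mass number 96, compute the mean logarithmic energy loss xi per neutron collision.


xi = 1 + (A-1)^2/(2A) * ln((A-1)/(A+1))
xi = 1 + (96-1)^2/(2*96) * ln((96-1)/(96 +1))
xi = 0.020689

0.020689


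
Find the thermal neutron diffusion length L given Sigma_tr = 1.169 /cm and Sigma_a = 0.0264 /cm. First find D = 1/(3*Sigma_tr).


D = 1 / (3 * Sigma_tr) = 1 / (3 * 1.169) = 0.2851440 cm
L = sqrt(D / Sigma_a)
L = sqrt(0.2851440 / 0.0264)
L = 3.2865 cm

3.2865


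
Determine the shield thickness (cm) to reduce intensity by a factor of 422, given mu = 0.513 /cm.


x = ln(factor) / mu
x = ln(422) / 0.513
x = 11.784 cm

11.784


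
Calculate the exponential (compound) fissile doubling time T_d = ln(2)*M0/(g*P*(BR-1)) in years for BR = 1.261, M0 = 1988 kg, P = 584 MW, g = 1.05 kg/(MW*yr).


Breeding gain G = BR - 1 = 1.261 - 1 = 0.261
Fissile production rate = g * P * G = 1.05 * 584 * 0.261 = 160.0452 kg/yr
T_d = ln(2) * M0 / (g * P * G)
T_d = ln(2) * 1988 / 160.0452 = 8.6099 yr

8.6099


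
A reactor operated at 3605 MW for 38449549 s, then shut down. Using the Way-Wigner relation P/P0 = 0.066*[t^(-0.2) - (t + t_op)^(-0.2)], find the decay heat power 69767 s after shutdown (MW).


P/P0 = 0.066 * [t^(-0.2) - (t + t_op)^(-0.2)]
P/P0 = 0.066 * [69767^(-0.2) - (69767 + 38449549)^(-0.2)]
P/P0 = 0.066 * [0.1074657 - 0.03039935] = 0.005086379
P = 3605 * 0.005086379 = 18.336 MW

18.336


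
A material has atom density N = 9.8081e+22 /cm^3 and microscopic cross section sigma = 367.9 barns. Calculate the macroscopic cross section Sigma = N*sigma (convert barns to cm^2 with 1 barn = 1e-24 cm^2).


Sigma = N * sigma_barns * 1e-24
Sigma = 9.8081e+22 * 367.9 * 1e-24
Sigma = 36.084 /cm

36.084


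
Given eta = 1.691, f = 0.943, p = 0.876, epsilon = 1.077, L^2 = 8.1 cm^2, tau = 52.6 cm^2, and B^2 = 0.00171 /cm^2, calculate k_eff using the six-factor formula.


k_inf = eta*f*p*eps = 1.691*0.943*0.876*1.077 = 1.504441
P_TNL = 1/(1 + L^2*B^2) = 1/(1 + 8.1*0.00171) = 0.9863382
P_FNL = exp(-B^2*tau) = exp(-0.00171*52.6) = 0.9139805
k_eff = k_inf * P_TNL * P_FNL = 1.504441 * 0.9863382 * 0.9139805
k_eff = 1.3562

1.3562


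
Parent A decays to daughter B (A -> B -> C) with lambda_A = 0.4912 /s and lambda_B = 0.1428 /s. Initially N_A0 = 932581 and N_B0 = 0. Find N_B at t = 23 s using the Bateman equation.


N_B(t) = lambda_A * N_A0 / (lambda_B - lambda_A) * [exp(-lambda_A*t) - exp(-lambda_B*t)]
exp(-0.4912*23) = 1.240265e-05; exp(-0.1428*23) = 0.03746306
N_B = 0.4912 * 932581 / (0.1428 - 0.4912) * (1.240265e-05 - 0.03746306)
N_B = 49241

49241


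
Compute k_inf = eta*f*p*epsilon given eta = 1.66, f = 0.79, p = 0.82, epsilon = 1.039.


k_inf = eta * f * p * epsilon
k_inf = 1.66 * 0.79 * 0.82 * 1.039
k_inf = 1.1173

1.1173


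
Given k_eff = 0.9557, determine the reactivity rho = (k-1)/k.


rho = (k_eff - 1) / k_eff
rho = (0.9557 - 1) / 0.9557
rho = -0.046353

-0.046353


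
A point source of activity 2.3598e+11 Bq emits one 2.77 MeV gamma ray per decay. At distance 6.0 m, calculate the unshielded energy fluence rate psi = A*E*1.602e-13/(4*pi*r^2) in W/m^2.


psi = A * E * 1.602e-13 / (4*pi*r^2)
psi = 2.3598e+11 * 2.77 * 1.602e-13 / (4*pi*6.0^2)
psi = 2.3148e-04 W/m^2

2.3148e-04


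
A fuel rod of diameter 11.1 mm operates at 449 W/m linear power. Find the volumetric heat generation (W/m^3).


r = D / 2 / 1000 = 11.1 / 2 / 1000 = 0.00555 m
q''' = q' / (pi * r^2)
q''' = 449 / (pi * 0.00555^2)
q''' = 4.6399e+06 W/m^3

4.6399e+06


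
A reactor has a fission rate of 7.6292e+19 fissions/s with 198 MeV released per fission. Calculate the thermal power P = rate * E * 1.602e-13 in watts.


P = fission_rate * E_MeV * 1.602e-13
P = 7.6292e+19 * 198 * 1.602e-13
P = 2.4200e+09 W

2.4200e+09


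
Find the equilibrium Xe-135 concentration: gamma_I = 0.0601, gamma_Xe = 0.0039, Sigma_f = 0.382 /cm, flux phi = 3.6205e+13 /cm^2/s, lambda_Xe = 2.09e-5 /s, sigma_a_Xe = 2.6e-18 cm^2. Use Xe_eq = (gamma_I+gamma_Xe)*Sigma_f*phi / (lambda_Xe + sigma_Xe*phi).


Xe_eq = (gamma_I + gamma_Xe) * Sigma_f * phi / (lambda_Xe + sigma_Xe * phi)
Numerator = (0.0601 + 0.0039) * 0.382 * 3.6205e+13 = 8.851398e+11
Denominator = 2.09e-5 + 2.6e-18 * 3.6205e+13 = 1.150330e-04
Xe_eq = 8.851398e+11 / 1.150330e-04 = 7.6947e+15 /cm^3

7.6947e+15


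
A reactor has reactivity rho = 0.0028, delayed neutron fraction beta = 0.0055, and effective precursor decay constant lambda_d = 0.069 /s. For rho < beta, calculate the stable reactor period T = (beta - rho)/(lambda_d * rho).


T = (beta - rho) / (lambda_d * rho)
T = (0.0055 - 0.0028) / (0.069 * 0.0028)
T = 13.975 s

13.975


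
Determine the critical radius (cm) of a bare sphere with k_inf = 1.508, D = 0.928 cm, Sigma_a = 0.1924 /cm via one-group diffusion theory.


L^2 = D / Sigma_a = 0.928 / 0.1924 = 4.823285 cm^2
B_m^2 = (k_inf - 1) / L^2 = (1.508 - 1) / 4.823285 = 0.1053224 /cm^2
For a bare sphere: B_g = pi/R, so R_c = pi / sqrt(B_m^2)
R_c = pi / sqrt(0.1053224) = 9.6803 cm

9.6803


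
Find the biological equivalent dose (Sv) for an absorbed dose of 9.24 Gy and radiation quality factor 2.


H = D * Q
H = 9.24 * 2
H = 18.480 Sv

18.480


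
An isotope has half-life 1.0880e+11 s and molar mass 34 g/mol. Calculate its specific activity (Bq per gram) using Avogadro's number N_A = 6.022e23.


lambda = ln(2) / t_half = ln(2) / 1.0880e+11 = 6.370838e-12 /s
SA = lambda * N_A / M
SA = 6.370838e-12 * 6.022e23 / 34
SA = 1.1284e+11 Bq/g

1.1284e+11


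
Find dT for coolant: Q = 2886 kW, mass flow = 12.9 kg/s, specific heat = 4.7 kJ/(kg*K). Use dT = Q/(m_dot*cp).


dT = Q / (m_dot * cp)
dT = 2886 / (12.9 * 4.7)
dT = 47.600 C

47.600


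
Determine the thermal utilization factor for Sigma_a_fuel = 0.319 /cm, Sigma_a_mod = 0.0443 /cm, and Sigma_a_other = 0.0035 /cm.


f = Sigma_a_fuel / (Sigma_a_fuel + Sigma_a_mod + Sigma_a_other)
f = 0.319 / (0.319 + 0.0443 + 0.0035)
f = 0.86968

0.86968


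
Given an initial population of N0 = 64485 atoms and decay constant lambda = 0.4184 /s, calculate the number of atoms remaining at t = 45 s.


N = N0 * exp(-lambda * t)
N = 64485 * exp(-0.4184 * 45)
N = 4.2910e-04

4.2910e-04


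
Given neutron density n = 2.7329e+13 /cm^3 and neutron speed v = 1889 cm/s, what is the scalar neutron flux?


phi = n * v
phi = 2.7329e+13 * 1889
phi = 5.1624e+16 /cm^2/s

5.1624e+16


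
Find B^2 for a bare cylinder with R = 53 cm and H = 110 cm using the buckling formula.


B^2 = (2.405/R)^2 + (pi/H)^2
B^2 = (2.405/53)^2 + (pi/110)^2
B^2 = 0.0028748 /cm^2

0.0028748


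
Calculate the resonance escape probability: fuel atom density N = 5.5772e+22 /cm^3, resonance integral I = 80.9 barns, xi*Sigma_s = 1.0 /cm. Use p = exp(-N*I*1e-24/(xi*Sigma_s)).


p = exp(-N * I * 1e-24 / (xi*Sigma_s))
p = exp(-5.5772e+22 * 80.9 * 1e-24 / 1.0)
p = 0.010977

0.010977


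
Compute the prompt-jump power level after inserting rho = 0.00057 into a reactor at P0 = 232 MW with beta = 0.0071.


P1/P0 = beta / (beta - rho)
P1/P0 = 0.0071 / (0.0071 - 0.00057) = 1.087289
P1 = 232 * 1.087289 = 252.25 MW

252.25


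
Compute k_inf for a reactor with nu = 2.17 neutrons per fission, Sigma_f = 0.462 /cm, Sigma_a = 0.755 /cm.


k_inf = nu * Sigma_f / Sigma_a
k_inf = 2.17 * 0.462 / 0.755
k_inf = 1.3279

1.3279


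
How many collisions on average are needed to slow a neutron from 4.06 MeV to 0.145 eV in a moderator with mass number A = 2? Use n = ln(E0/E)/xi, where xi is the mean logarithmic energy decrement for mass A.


xi = 1 + (A-1)^2/(2A)*ln((A-1)/(A+1)) = 0.7253469 (for A = 2)
n = ln(E0/E) / xi
n = ln(4.06e6 / 0.145) / 0.7253469
n = ln(2.800000e+07) / 0.7253469 = 23.641

23.641


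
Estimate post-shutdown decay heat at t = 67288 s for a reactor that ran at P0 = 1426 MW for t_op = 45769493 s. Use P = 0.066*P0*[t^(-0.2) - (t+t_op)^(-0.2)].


P/P0 = 0.066 * [t^(-0.2) - (t + t_op)^(-0.2)]
P/P0 = 0.066 * [67288^(-0.2) - (67288 + 45769493)^(-0.2)]
P/P0 = 0.066 * [0.1082462 - 0.02936008] = 0.005206484
P = 1426 * 0.005206484 = 7.4244 MW

7.4244


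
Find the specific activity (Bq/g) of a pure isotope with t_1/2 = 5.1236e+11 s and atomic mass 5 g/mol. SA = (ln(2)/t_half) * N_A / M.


lambda = ln(2) / t_half = ln(2) / 5.1236e+11 = 1.352852e-12 /s
SA = lambda * N_A / M
SA = 1.352852e-12 * 6.022e23 / 5
SA = 1.6294e+11 Bq/g

1.6294e+11


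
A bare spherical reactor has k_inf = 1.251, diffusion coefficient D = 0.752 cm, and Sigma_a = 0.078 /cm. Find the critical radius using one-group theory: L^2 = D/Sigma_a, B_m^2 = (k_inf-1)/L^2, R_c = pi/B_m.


L^2 = D / Sigma_a = 0.752 / 0.078 = 9.641026 cm^2
B_m^2 = (k_inf - 1) / L^2 = (1.251 - 1) / 9.641026 = 0.02603457 /cm^2
For a bare sphere: B_g = pi/R, so R_c = pi / sqrt(B_m^2)
R_c = pi / sqrt(0.02603457) = 19.470 cm

19.470


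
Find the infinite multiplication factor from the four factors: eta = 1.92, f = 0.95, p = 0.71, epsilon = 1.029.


k_inf = eta * f * p * epsilon
k_inf = 1.92 * 0.95 * 0.71 * 1.029
k_inf = 1.3326

1.3326


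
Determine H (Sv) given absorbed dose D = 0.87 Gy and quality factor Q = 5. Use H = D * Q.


H = D * Q
H = 0.87 * 5
H = 4.3500 Sv

4.3500


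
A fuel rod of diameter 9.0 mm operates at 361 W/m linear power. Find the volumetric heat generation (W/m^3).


r = D / 2 / 1000 = 9.0 / 2 / 1000 = 0.0045 m
q''' = q' / (pi * r^2)
q''' = 361 / (pi * 0.0045^2)
q''' = 5.6746e+06 W/m^3

5.6746e+06


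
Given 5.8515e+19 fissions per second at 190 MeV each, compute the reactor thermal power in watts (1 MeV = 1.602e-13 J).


P = fission_rate * E_MeV * 1.602e-13
P = 5.8515e+19 * 190 * 1.602e-13
P = 1.7811e+09 W

1.7811e+09


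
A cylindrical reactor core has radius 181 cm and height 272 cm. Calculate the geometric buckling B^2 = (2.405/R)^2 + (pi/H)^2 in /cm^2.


B^2 = (2.405/R)^2 + (pi/H)^2
B^2 = (2.405/181)^2 + (pi/272)^2
B^2 = 3.0995e-04 /cm^2

3.0995e-04


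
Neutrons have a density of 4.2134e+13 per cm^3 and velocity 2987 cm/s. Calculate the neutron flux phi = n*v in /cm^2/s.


phi = n * v
phi = 4.2134e+13 * 2987
phi = 1.2585e+17 /cm^2/s

1.2585e+17


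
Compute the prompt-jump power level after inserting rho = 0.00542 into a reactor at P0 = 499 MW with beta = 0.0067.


P1/P0 = beta / (beta - rho)
P1/P0 = 0.0067 / (0.0067 - 0.00542) = 5.234375
P1 = 499 * 5.234375 = 2612.0 MW

2612.0


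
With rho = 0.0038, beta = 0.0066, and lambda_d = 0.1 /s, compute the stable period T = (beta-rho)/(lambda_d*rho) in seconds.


T = (beta - rho) / (lambda_d * rho)
T = (0.0066 - 0.0038) / (0.1 * 0.0038)
T = 7.3684 s

7.3684


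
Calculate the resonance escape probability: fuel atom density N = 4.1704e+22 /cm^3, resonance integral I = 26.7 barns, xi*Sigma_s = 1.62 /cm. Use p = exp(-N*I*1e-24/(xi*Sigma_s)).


p = exp(-N * I * 1e-24 / (xi*Sigma_s))
p = exp(-4.1704e+22 * 26.7 * 1e-24 / 1.62)
p = 0.50291

0.50291


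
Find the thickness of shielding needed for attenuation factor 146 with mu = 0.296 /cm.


x = ln(factor) / mu
x = ln(146) / 0.296
x = 16.837 cm

16.837


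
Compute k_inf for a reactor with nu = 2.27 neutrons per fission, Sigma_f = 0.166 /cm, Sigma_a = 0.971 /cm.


k_inf = nu * Sigma_f / Sigma_a
k_inf = 2.27 * 0.166 / 0.971
k_inf = 0.38807

0.38807


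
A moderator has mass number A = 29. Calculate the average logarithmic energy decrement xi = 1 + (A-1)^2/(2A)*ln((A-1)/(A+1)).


xi = 1 + (A-1)^2/(2A) * ln((A-1)/(A+1))
xi = 1 + (29-1)^2/(2*29) * ln((29-1)/(29 +1))
xi = 0.067407

0.067407


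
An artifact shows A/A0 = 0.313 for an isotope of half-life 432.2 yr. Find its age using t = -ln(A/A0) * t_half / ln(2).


lambda = ln(2) / t_half = ln(2) / 432.2 = 0.001603765 /yr
t = -ln(A/A0) / lambda
t = -ln(0.313) / 0.001603765
t = 724.27 yr

724.27


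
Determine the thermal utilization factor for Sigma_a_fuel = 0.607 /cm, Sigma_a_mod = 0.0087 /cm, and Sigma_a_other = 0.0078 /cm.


f = Sigma_a_fuel / (Sigma_a_fuel + Sigma_a_mod + Sigma_a_other)
f = 0.607 / (0.607 + 0.0087 + 0.0078)
f = 0.97354

0.97354


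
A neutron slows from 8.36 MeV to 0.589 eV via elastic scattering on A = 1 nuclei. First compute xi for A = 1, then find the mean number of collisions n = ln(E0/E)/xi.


xi = 1 + (A-1)^2/(2A)*ln((A-1)/(A+1)) = 1 (for A = 1)
n = ln(E0/E) / xi
n = ln(8.36e6 / 0.589) / 1
n = ln(1.419355e+07) / 1 = 16.468

16.468


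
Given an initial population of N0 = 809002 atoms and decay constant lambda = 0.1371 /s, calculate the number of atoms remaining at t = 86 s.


N = N0 * exp(-lambda * t)
N = 809002 * exp(-0.1371 * 86)
N = 6.1285

6.1285


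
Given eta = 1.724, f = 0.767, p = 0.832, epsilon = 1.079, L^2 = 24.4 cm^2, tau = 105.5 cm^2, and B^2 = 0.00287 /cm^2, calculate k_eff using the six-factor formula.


k_inf = eta*f*p*eps = 1.724*0.767*0.832*1.079 = 1.187073
P_TNL = 1/(1 + L^2*B^2) = 1/(1 + 24.4*0.00287) = 0.9345550
P_FNL = exp(-B^2*tau) = exp(-0.00287*105.5) = 0.7387579
k_eff = k_inf * P_TNL * P_FNL = 1.187073 * 0.9345550 * 0.7387579
k_eff = 0.81957

0.81957


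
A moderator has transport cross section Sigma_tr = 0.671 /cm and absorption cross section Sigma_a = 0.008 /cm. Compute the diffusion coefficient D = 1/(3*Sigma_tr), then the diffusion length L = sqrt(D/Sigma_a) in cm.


D = 1 / (3 * Sigma_tr) = 1 / (3 * 0.671) = 0.4967710 cm
L = sqrt(D / Sigma_a)
L = sqrt(0.4967710 / 0.008)
L = 7.8801 cm

7.8801


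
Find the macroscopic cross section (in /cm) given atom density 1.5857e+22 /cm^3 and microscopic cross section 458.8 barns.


Sigma = N * sigma_barns * 1e-24
Sigma = 1.5857e+22 * 458.8 * 1e-24
Sigma = 7.2752 /cm

7.2752


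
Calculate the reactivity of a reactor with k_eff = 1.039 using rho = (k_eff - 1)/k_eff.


rho = (k_eff - 1) / k_eff
rho = (1.039 - 1) / 1.039
rho = 0.037536

0.037536


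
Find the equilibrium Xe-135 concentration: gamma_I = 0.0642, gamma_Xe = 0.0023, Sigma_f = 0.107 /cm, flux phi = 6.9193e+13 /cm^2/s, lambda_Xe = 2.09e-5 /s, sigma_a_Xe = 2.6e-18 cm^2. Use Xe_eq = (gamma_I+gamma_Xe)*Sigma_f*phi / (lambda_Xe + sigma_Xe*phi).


Xe_eq = (gamma_I + gamma_Xe) * Sigma_f * phi / (lambda_Xe + sigma_Xe * phi)
Numerator = (0.0642 + 0.0023) * 0.107 * 6.9193e+13 = 4.923428e+11
Denominator = 2.09e-5 + 2.6e-18 * 6.9193e+13 = 2.008018e-04
Xe_eq = 4.923428e+11 / 2.008018e-04 = 2.4519e+15 /cm^3

2.4519e+15


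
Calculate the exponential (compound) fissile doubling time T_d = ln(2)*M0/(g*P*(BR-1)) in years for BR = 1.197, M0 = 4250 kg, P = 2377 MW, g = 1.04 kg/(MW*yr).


Breeding gain G = BR - 1 = 1.197 - 1 = 0.197
Fissile production rate = g * P * G = 1.04 * 2377 * 0.197 = 486.99976 kg/yr
T_d = ln(2) * M0 / (g * P * G)
T_d = ln(2) * 4250 / 486.99976 = 6.0490 yr

6.0490


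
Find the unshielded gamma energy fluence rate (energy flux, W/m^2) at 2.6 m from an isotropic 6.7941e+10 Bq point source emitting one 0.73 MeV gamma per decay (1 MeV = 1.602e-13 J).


psi = A * E * 1.602e-13 / (4*pi*r^2)
psi = 6.7941e+10 * 0.73 * 1.602e-13 / (4*pi*2.6^2)
psi = 9.3532e-05 W/m^2

9.3532e-05


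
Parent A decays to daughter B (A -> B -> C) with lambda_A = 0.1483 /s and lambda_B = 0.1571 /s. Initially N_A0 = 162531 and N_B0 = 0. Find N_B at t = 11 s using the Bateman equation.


N_B(t) = lambda_A * N_A0 / (lambda_B - lambda_A) * [exp(-lambda_A*t) - exp(-lambda_B*t)]
exp(-0.1483*11) = 0.1956750; exp(-0.1571*11) = 0.1776216
N_B = 0.1483 * 162531 / (0.1571 - 0.1483) * (0.1956750 - 0.1776216)
N_B = 49449

49449


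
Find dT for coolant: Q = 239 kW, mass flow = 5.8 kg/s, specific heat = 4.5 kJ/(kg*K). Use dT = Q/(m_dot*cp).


dT = Q / (m_dot * cp)
dT = 239 / (5.8 * 4.5)
dT = 9.1571 C

9.1571


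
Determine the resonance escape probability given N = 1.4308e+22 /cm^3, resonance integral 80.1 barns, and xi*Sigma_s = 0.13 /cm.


p = exp(-N * I * 1e-24 / (xi*Sigma_s))
p = exp(-1.4308e+22 * 80.1 * 1e-24 / 0.13)
p = 1.4835e-04

1.4835e-04


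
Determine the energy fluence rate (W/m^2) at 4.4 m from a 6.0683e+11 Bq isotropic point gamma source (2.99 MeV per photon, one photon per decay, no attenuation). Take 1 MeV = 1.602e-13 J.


psi = A * E * 1.602e-13 / (4*pi*r^2)
psi = 6.0683e+11 * 2.99 * 1.602e-13 / (4*pi*4.4^2)
psi = 0.0011948 W/m^2

0.0011948


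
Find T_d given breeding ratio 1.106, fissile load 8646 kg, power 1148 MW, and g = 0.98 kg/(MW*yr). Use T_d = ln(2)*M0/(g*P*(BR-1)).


Breeding gain G = BR - 1 = 1.106 - 1 = 0.106
Fissile production rate = g * P * G = 0.98 * 1148 * 0.106 = 119.25424 kg/yr
T_d = ln(2) * M0 / (g * P * G)
T_d = ln(2) * 8646 / 119.25424 = 50.254 yr

50.254


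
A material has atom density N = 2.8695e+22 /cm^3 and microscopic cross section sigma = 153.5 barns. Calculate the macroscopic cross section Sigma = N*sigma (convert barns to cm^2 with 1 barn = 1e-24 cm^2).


Sigma = N * sigma_barns * 1e-24
Sigma = 2.8695e+22 * 153.5 * 1e-24
Sigma = 4.4047 /cm

4.4047


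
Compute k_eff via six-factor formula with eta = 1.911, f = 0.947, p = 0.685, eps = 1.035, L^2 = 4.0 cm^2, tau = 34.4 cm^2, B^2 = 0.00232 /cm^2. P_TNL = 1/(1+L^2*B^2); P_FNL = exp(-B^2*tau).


k_inf = eta*f*p*eps = 1.911*0.947*0.685*1.035 = 1.283044
P_TNL = 1/(1 + L^2*B^2) = 1/(1 + 4.0*0.00232) = 0.9908053
P_FNL = exp(-B^2*tau) = exp(-0.00232*34.4) = 0.9232936
k_eff = k_inf * P_TNL * P_FNL = 1.283044 * 0.9908053 * 0.9232936
k_eff = 1.1737

1.1737


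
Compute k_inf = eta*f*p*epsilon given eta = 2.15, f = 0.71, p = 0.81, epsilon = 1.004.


k_inf = eta * f * p * epsilon
k_inf = 2.15 * 0.71 * 0.81 * 1.004
k_inf = 1.2414

1.2414


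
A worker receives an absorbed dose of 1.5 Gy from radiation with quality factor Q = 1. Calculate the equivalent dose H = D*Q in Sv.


H = D * Q
H = 1.5 * 1
H = 1.5000 Sv

1.5000


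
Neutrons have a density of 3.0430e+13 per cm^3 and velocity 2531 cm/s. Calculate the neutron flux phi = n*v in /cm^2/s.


phi = n * v
phi = 3.0430e+13 * 2531
phi = 7.7018e+16 /cm^2/s

7.7018e+16


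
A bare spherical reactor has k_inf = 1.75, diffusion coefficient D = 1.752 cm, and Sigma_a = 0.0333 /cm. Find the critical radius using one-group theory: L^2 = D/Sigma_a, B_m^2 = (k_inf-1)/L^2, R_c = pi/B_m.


L^2 = D / Sigma_a = 1.752 / 0.0333 = 52.61261 cm^2
B_m^2 = (k_inf - 1) / L^2 = (1.75 - 1) / 52.61261 = 0.01425514 /cm^2
For a bare sphere: B_g = pi/R, so R_c = pi / sqrt(B_m^2)
R_c = pi / sqrt(0.01425514) = 26.313 cm

26.313


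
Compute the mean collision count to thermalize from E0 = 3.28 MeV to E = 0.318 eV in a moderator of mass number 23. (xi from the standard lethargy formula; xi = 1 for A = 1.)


xi = 1 + (A-1)^2/(2A)*ln((A-1)/(A+1)) = 0.08448899 (for A = 23)
n = ln(E0/E) / xi
n = ln(3.28e6 / 0.318) / 0.08448899
n = ln(1.031447e+07) / 0.08448899 = 191.14

191.14


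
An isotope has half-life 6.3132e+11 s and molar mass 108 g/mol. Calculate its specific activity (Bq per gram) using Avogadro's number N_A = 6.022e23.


lambda = ln(2) / t_half = ln(2) / 6.3132e+11 = 1.097933e-12 /s
SA = lambda * N_A / M
SA = 1.097933e-12 * 6.022e23 / 108
SA = 6.1220e+09 Bq/g

6.1220e+09


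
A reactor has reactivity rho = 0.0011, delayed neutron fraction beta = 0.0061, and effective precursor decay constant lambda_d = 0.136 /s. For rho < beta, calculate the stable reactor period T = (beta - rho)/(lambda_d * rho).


T = (beta - rho) / (lambda_d * rho)
T = (0.0061 - 0.0011) / (0.136 * 0.0011)
T = 33.422 s

33.422


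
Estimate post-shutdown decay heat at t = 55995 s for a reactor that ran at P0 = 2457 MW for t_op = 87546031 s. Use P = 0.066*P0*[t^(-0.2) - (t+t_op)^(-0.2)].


P/P0 = 0.066 * [t^(-0.2) - (t + t_op)^(-0.2)]
P/P0 = 0.066 * [55995^(-0.2) - (55995 + 87546031)^(-0.2)]
P/P0 = 0.066 * [0.1122975 - 0.02579272] = 0.005709315
P = 2457 * 0.005709315 = 14.028 MW

14.028


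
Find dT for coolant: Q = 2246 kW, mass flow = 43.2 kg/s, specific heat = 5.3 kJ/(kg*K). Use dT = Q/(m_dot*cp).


dT = Q / (m_dot * cp)
dT = 2246 / (43.2 * 5.3)
dT = 9.8096 C

9.8096


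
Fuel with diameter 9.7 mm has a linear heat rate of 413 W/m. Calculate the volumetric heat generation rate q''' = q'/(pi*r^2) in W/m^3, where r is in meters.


r = D / 2 / 1000 = 9.7 / 2 / 1000 = 0.00485 m
q''' = q' / (pi * r^2)
q''' = 413 / (pi * 0.00485^2)
q''' = 5.5888e+06 W/m^3

5.5888e+06


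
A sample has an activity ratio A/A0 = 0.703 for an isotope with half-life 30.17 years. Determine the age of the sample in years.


lambda = ln(2) / t_half = ln(2) / 30.17 = 0.02297472 /yr
t = -ln(A/A0) / lambda
t = -ln(0.703) / 0.02297472
t = 15.339 yr

15.339


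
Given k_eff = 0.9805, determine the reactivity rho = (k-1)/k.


rho = (k_eff - 1) / k_eff
rho = (0.9805 - 1) / 0.9805
rho = -0.019888

-0.019888


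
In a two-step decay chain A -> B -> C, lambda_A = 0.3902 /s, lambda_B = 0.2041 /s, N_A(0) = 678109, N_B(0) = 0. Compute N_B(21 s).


N_B(t) = lambda_A * N_A0 / (lambda_B - lambda_A) * [exp(-lambda_A*t) - exp(-lambda_B*t)]
exp(-0.3902*21) = 2.762512e-04; exp(-0.2041*21) = 0.01375848
N_B = 0.3902 * 678109 / (0.2041 - 0.3902) * (2.762512e-04 - 0.01375848)
N_B = 19169

19169


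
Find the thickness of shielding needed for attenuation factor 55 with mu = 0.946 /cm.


x = ln(factor) / mu
x = ln(55) / 0.946
x = 4.2361 cm

4.2361


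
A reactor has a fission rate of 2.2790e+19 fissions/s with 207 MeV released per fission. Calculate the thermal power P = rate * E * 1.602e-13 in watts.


P = fission_rate * E_MeV * 1.602e-13
P = 2.2790e+19 * 207 * 1.602e-13
P = 7.5575e+08 W

7.5575e+08


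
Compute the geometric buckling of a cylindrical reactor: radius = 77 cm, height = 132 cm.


B^2 = (2.405/R)^2 + (pi/H)^2
B^2 = (2.405/77)^2 + (pi/132)^2
B^2 = 0.0015420 /cm^2

0.0015420


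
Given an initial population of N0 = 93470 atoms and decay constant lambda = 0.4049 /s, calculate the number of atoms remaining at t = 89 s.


N = N0 * exp(-lambda * t)
N = 93470 * exp(-0.4049 * 89)
N = 2.0912e-11

2.0912e-11


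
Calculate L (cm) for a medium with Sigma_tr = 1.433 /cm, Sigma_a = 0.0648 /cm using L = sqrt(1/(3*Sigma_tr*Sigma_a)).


D = 1 / (3 * Sigma_tr) = 1 / (3 * 1.433) = 0.2326122 cm
L = sqrt(D / Sigma_a)
L = sqrt(0.2326122 / 0.0648)
L = 1.8946 cm

1.8946


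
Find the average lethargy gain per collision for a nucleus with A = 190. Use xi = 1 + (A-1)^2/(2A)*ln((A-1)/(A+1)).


xi = 1 + (A-1)^2/(2A) * ln((A-1)/(A+1))
xi = 1 + (190-1)^2/(2*190) * ln((190-1)/(190 +1))
xi = 0.010489

0.010489


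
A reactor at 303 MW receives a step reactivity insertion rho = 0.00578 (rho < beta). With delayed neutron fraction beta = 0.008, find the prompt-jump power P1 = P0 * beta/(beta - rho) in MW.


P1/P0 = beta / (beta - rho)
P1/P0 = 0.008 / (0.008 - 0.00578) = 3.603604
P1 = 303 * 3.603604 = 1091.9 MW

1091.9


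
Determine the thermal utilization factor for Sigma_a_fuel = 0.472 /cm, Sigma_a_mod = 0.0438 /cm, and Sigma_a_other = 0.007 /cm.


f = Sigma_a_fuel / (Sigma_a_fuel + Sigma_a_mod + Sigma_a_other)
f = 0.472 / (0.472 + 0.0438 + 0.007)
f = 0.90283

0.90283


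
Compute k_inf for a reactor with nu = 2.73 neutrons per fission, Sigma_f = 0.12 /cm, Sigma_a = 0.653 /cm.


k_inf = nu * Sigma_f / Sigma_a
k_inf = 2.73 * 0.12 / 0.653
k_inf = 0.50168

0.50168


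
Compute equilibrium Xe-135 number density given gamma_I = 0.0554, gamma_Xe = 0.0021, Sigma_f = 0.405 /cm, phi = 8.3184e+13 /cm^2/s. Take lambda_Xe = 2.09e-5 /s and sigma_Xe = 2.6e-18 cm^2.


Xe_eq = (gamma_I + gamma_Xe) * Sigma_f * phi / (lambda_Xe + sigma_Xe * phi)
Numerator = (0.0554 + 0.0021) * 0.405 * 8.3184e+13 = 1.937147e+12
Denominator = 2.09e-5 + 2.6e-18 * 8.3184e+13 = 2.371784e-04
Xe_eq = 1.937147e+12 / 2.371784e-04 = 8.1675e+15 /cm^3

8.1675e+15


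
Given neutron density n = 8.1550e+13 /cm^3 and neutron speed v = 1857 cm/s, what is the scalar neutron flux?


phi = n * v
phi = 8.1550e+13 * 1857
phi = 1.5144e+17 /cm^2/s

1.5144e+17
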